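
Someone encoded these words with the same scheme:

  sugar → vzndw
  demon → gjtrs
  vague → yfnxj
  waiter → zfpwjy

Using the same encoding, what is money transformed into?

ptuhd

A repeating key of period 3 is used — shifts +3, +5, +7 over and over.
On money: m+3=p, o+5=t, n+7=u, e+3=h, y+5=d.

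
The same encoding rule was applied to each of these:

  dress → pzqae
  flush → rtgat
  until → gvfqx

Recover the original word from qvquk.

enemy

Shifts by position in dress: pos 0: d→p (+12), pos 1: r→z (+8), pos 2: e→q (+12), pos 3: s→a (+8) — repeating every 2. The shifts repeat in a cycle of length 2: positions 0,1,… shift by +12, +8, then the pattern repeats.
Decoding qvquk: q−12=e, v−8=n, q−12=e, u−8=m, k−12=y.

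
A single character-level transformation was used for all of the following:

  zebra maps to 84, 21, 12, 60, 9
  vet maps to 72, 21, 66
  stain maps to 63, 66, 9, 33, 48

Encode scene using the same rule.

Each letter becomes 3×(its alphabet position, a=1..z=26) + 6.
Applying it to scene: s=19→63, c=3→15, e=5→21, n=14→48, e=5→21.

63, 15, 21, 48, 21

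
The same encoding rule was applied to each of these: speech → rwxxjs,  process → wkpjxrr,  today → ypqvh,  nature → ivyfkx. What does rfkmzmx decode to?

Treating letters as 0–25, the rule is x ↦ 7x + 21 (mod 26).
Reversing it on rfkmzmx: r(17)→15·(17−21)≡18=s; f(5)→15·(5−21)≡20=u; k(10)→15·(10−21)≡17=r; m(12)→15·(12−21)≡21=v; z(25)→15·(25−21)≡8=i; m(12)→15·(12−21)≡21=v; x(23)→15·(23−21)≡4=e (all mod 26).

survive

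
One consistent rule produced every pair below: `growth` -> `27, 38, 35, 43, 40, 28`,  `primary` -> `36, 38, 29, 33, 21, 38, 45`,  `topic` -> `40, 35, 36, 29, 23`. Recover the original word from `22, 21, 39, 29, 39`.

basis

g is letter #7 and maps to 27: an offset of 20. Each letter is replaced by its alphabet position (a=1..z=26) + 20.
Decoding 22, 21, 39, 29, 39: 22→(22−20)÷1=2=b, 21→(21−20)÷1=1=a, 39→(39−20)÷1=19=s, 29→(29−20)÷1=9=i, 39→(39−20)÷1=19=s.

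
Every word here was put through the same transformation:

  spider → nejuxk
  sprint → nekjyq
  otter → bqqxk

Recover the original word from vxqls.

metal

s(18)→n(13) and p(15)→e(4) fit y≡3x+11 (mod 26); the inverse of 3 mod 26 is 9. Treating letters as 0–25, the rule is x ↦ 3x + 11 (mod 26).
Undoing it on vxqls: v(21)→9·(21−11)≡12=m; x(23)→9·(23−11)≡4=e; q(16)→9·(16−11)≡19=t; l(11)→9·(11−11)≡0=a; s(18)→9·(18−11)≡11=l (all mod 26).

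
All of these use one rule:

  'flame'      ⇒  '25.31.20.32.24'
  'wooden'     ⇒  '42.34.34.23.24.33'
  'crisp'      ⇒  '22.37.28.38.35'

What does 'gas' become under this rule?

26.20.38

f is letter #6 and maps to 25: an offset of 19. Letters become their 1-based position plus 19 (so a→20, b→21, …).
Applying it to gas: g=7→26, a=1→20, s=19→38.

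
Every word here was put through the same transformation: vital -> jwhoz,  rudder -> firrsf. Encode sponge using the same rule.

gdcbus

This is a Caesar cipher with shift 14.
Applying it to sponge: s+14=g, p+14=d, o+14=c, n+14=b, g+14=u, e+14=s.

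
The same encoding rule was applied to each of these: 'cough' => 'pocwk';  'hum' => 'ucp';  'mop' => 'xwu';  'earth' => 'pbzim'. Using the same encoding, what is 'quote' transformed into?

mbwcy

The output letters match the input read backwards, each shifted +8: cough reversed is hguoc. Two steps: reverse the string, then apply a Caesar shift of +8.
For quote: reverse → etouq; then shift: e+8=m, t+8=b, o+8=w, u+8=c, q+8=y.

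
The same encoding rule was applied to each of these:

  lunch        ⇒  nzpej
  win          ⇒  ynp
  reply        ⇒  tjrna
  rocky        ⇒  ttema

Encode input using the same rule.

nprzv

The shift depends on letter class: consonant l→n is +2, but vowel u→z is +5. The rule splits by letter class: vowels +5, consonants +2.
On input: i(vowel)+5=n, n(cons)+2=p, p(cons)+2=r, u(vowel)+5=z, t(cons)+2=v.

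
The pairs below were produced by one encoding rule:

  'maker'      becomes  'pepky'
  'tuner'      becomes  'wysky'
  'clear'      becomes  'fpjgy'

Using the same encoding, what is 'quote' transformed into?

tytzl

In maker: m→p is +3, a→e is +4, k→p is +5, e→k is +6 — the shift increases by 1 each position. Each letter shifts forward by (position + 3), i.e. 3, 4, 5, … — the shift grows by one for each successive letter.
Applying it to quote: q+3=t, u+4=y, o+5=t, t+6=z, e+7=l.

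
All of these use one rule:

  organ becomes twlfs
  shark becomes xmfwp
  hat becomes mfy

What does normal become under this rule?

stwrfq

Compare letters: o→t is +5, r→w is +5, g→l is +5 — a constant shift. Every letter moves 5 places later in the alphabet, wrapping around z→a.
Applying it to normal: n+5=s, o+5=t, r+5=w, m+5=r, a+5=f, l+5=q.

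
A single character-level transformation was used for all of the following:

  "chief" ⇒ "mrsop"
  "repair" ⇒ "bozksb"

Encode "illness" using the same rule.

svvxocc

Compare letters: c→m is +10, h→r is +10, i→s is +10 — a constant shift. Each letter is shifted forward by 10 in the alphabet (a Caesar shift of +10).
Applying it to illness: i+10=s, l+10=v, l+10=v, n+10=x, e+10=o, s+10=c, s+10=c.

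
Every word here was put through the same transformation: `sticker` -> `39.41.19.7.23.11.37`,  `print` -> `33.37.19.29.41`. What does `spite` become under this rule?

Each letter becomes 2×(its alphabet position, a=1..z=26) + 1.
Applying it to spite: s=19→39, p=16→33, i=9→19, t=20→41, e=5→11.

39.33.19.41.11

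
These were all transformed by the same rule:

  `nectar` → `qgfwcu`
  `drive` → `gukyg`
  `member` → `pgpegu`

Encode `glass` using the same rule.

jocvv

The shift depends on letter class: consonant n→q is +3, but vowel e→g is +2. The rule splits by letter class: vowels +2, consonants +3.
Applying it to glass: g(cons)+3=j, l(cons)+3=o, a(vowel)+2=c, s(cons)+3=v, s(cons)+3=v.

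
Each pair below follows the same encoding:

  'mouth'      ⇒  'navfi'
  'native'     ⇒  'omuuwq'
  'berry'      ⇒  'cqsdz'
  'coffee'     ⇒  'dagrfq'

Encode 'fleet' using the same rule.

gxfqu

Shifts by position in mouth: pos 0: m→n (+1), pos 1: o→a (+12), pos 2: u→v (+1), pos 3: t→f (+12) — repeating every 2. It's a Vigenère-style cipher with numeric key [1,12]: position i shifts by key[i mod 2].
Applying it to fleet: f+1=g, l+12=x, e+1=f, e+12=q, t+1=u.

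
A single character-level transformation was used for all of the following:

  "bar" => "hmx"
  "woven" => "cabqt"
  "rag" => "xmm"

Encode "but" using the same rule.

The shift depends on letter class: consonant b→h is +6, but vowel a→m is +12. Two shifts are in play — +12 for a/e/i/o/u, +6 for every other letter.
For but: b(cons)+6=h, u(vowel)+12=g, t(cons)+6=z.

hgz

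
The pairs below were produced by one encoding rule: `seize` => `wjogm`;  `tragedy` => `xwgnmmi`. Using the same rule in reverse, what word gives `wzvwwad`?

In seize: s→w is +4, e→j is +5, i→o is +6, z→g is +7 — the shift increases by 1 each position. Each letter shifts forward by (position + 4), i.e. 4, 5, 6, … — the shift grows by one for each successive letter.
Decoding wzvwwad: w−4=s, z−5=u, v−6=p, w−7=p, w−8=o, a−9=r, d−10=t.

support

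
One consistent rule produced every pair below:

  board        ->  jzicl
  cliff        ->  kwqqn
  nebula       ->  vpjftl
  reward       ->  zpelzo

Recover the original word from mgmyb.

Shifts by position in board: pos 0: b→j (+8), pos 1: o→z (+11), pos 2: a→i (+8), pos 3: r→c (+11) — repeating every 2. It's a Vigenère-style cipher with numeric key [8,11]: position i shifts by key[i mod 2].
Undoing it on mgmyb: m−8=e, g−11=v, m−8=e, y−11=n, b−8=t.

event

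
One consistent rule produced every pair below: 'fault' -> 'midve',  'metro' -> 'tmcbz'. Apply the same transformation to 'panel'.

wiwow

The shift increases by 1 at each position, starting from +7: 7, 8, 9, ….
For panel: p+7=w, a+8=i, n+9=w, e+10=o, l+11=w.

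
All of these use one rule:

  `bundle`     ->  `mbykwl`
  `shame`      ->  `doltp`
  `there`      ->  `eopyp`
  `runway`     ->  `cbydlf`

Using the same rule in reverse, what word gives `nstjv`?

The shifts repeat in a cycle of length 2: positions 0,1,… shift by +11, +7, then the pattern repeats.
Undoing it on nstjv: n−11=c, s−7=l, t−11=i, j−7=c, v−11=k.

click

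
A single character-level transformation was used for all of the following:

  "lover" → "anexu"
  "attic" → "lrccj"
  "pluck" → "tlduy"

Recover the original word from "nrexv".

The output letters match the input read backwards, each shifted +9: lover reversed is revol. Read the word backwards and shift each letter +9.
Undoing it on nrexv: shift back: n−9=e, r−9=i, e−9=v, x−9=o, v−9=m → eivom; then reverse → movie.

movie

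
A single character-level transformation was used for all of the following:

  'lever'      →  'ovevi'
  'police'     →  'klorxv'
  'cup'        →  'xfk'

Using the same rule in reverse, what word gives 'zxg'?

Each pair mirrors across the alphabet (l↔o, e↔v, v↔e): positions sum to 25. This is the alphabet-reversal cipher (Atbash): a becomes z, b becomes y, etc.
Undoing it on zxg: z↔a, x↔c, g↔t.

act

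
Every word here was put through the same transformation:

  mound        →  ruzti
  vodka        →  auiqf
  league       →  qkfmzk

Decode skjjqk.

needle

Shifts by position in mound: pos 0: m→r (+5), pos 1: o→u (+6), pos 2: u→z (+5), pos 3: n→t (+6) — repeating every 2. It's a Vigenère-style cipher with numeric key [5,6]: position i shifts by key[i mod 2].
Decoding skjjqk: s−5=n, k−6=e, j−5=e, j−6=d, q−5=l, k−6=e.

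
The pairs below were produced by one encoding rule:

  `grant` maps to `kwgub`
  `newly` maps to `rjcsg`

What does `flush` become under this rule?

In grant: g→k is +4, r→w is +5, a→g is +6, n→u is +7 — the shift increases by 1 each position. Letter i (0-indexed) is shifted by i+4, so successive shifts are 4, 5, 6, ….
Applying it to flush: f+4=j, l+5=q, u+6=a, s+7=z, h+8=p.

jqazp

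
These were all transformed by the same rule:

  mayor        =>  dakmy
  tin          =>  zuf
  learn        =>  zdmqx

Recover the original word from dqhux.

liver

The word is reversed, then every letter is shifted forward by 12.
Reversing it on dqhux: shift back: d−12=r, q−12=e, h−12=v, u−12=i, x−12=l → revil; then reverse → liver.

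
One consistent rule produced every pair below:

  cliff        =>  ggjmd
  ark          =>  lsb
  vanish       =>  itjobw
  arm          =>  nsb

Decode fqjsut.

stripe

The output letters match the input read backwards, each shifted +1: cliff reversed is ffilc. The word is reversed, then every letter is shifted forward by 1.
Undoing it on fqjsut: shift back: f−1=e, q−1=p, j−1=i, s−1=r, u−1=t, t−1=s → epirts; then reverse → stripe.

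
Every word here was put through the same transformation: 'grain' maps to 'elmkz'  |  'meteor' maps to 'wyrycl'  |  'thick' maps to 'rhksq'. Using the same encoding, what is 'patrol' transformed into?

fmrlct

This is an affine cipher: with a=0,…,z=25, each position x becomes (3x+12) mod 26.
For patrol: p(15)→3·15+12≡5=f; a(0)→3·0+12≡12=m; t(19)→3·19+12≡17=r; r(17)→3·17+12≡11=l; o(14)→3·14+12≡2=c; l(11)→3·11+12≡19=t (all mod 26).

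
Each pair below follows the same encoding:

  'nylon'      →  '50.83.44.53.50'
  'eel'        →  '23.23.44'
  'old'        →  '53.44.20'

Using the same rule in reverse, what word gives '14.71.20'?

n(#14)→50 and y(#25)→83: differences scale by 3, so n = 3·pos + 8. Each letter becomes 3×(its alphabet position, a=1..z=26) + 8.
Undoing it on 14.71.20: 14→(14−8)÷3=2=b, 71→(71−8)÷3=21=u, 20→(20−8)÷3=4=d.

bud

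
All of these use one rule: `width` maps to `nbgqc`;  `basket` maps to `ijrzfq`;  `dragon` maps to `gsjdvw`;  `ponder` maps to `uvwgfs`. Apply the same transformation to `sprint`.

w(22)→n(13) and i(8)→b(1) fit y≡25x+9 (mod 26); the inverse of 25 mod 26 is 25. Each letter's alphabet position (a=0..z=25) is mapped through 25·x+9 mod 26 — an affine cipher.
Applying it to sprint: s(18)→25·18+9≡17=r; p(15)→25·15+9≡20=u; r(17)→25·17+9≡18=s; i(8)→25·8+9≡1=b; n(13)→25·13+9≡22=w; t(19)→25·19+9≡16=q (all mod 26).

rusbwq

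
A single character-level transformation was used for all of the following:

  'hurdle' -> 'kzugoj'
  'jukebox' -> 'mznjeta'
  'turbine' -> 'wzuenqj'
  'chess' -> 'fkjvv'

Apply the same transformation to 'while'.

Two shifts are in play — +5 for a/e/i/o/u, +3 for every other letter.
For while: w(cons)+3=z, h(cons)+3=k, i(vowel)+5=n, l(cons)+3=o, e(vowel)+5=j.

zknoj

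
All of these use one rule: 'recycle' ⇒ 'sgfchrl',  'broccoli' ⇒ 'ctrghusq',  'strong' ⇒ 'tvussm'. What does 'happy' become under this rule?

icstd

In recycle: r→s is +1, e→g is +2, c→f is +3, y→c is +4 — the shift increases by 1 each position. The shift increases by 1 at each position, starting from +1: 1, 2, 3, ….
On happy: h+1=i, a+2=c, p+3=s, p+4=t, y+5=d.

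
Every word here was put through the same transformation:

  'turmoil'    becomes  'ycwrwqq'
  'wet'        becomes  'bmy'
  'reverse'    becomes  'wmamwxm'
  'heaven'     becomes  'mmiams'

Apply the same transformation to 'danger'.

iislmw

The shift depends on letter class: consonant t→y is +5, but vowel u→c is +8. Two shifts are in play — +8 for a/e/i/o/u, +5 for every other letter.
Applying it to danger: d(cons)+5=i, a(vowel)+8=i, n(cons)+5=s, g(cons)+5=l, e(vowel)+8=m, r(cons)+5=w.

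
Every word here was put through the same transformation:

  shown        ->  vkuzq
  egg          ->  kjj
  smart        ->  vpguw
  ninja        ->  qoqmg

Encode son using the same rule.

The rule splits by letter class: vowels +6, consonants +3.
On son: s(cons)+3=v, o(vowel)+6=u, n(cons)+3=q.

vuq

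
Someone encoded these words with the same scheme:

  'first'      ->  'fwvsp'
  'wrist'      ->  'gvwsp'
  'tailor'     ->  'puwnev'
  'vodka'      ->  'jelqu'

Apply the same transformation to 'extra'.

idpvu

f(5)→f(5) and i(8)→w(22) fit y≡23x+20 (mod 26); the inverse of 23 mod 26 is 17. Each letter's alphabet position (a=0..z=25) is mapped through 23·x+20 mod 26 — an affine cipher.
Applying it to extra: e(4)→23·4+20≡8=i; x(23)→23·23+20≡3=d; t(19)→23·19+20≡15=p; r(17)→23·17+20≡21=v; a(0)→23·0+20≡20=u (all mod 26).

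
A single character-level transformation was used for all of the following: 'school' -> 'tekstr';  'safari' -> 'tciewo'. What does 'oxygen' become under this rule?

In school: s→t is +1, c→e is +2, h→k is +3, o→s is +4 — the shift increases by 1 each position. Each letter shifts forward by (position + 1), i.e. 1, 2, 3, … — the shift grows by one for each successive letter.
For oxygen: o+1=p, x+2=z, y+3=b, g+4=k, e+5=j, n+6=t.

pzbkjt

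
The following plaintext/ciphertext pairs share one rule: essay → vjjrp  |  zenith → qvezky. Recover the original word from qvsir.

zebra

Every letter moves 17 places later in the alphabet, wrapping around z→a.
Reversing it on qvsir: q−17=z, v−17=e, s−17=b, i−17=r, r−17=a.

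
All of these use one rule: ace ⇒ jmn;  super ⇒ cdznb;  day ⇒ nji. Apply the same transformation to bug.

The shift depends on letter class: consonant c→m is +10, but vowel a→j is +9. The rule splits by letter class: vowels +9, consonants +10.
On bug: b(cons)+10=l, u(vowel)+9=d, g(cons)+10=q.

ldq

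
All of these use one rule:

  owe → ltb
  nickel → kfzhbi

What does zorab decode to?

This is a Caesar cipher with shift 23.
Decoding zorab: z−23=c, o−23=r, r−23=u, a−23=d, b−23=e.

crude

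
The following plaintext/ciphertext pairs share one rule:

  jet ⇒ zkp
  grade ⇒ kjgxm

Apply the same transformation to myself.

Read the word backwards and shift each letter +6.
On myself: reverse → flesym; then shift: f+6=l, l+6=r, e+6=k, s+6=y, y+6=e, m+6=s.

lrkyes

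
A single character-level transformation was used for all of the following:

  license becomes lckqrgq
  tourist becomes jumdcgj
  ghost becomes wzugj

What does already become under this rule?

eldqeny

l(11)→l(11) and i(8)→c(2) fit y≡3x+4 (mod 26); the inverse of 3 mod 26 is 9. Each letter's alphabet position (a=0..z=25) is mapped through 3·x+4 mod 26 — an affine cipher.
For already: a(0)→3·0+4≡4=e; l(11)→3·11+4≡11=l; r(17)→3·17+4≡3=d; e(4)→3·4+4≡16=q; a(0)→3·0+4≡4=e; d(3)→3·3+4≡13=n; y(24)→3·24+4≡24=y (all mod 26).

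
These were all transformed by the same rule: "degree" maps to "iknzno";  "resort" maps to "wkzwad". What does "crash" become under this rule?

hxhaq

In degree: d→i is +5, e→k is +6, g→n is +7, r→z is +8 — the shift increases by 1 each position. The shift increases by 1 at each position, starting from +5: 5, 6, 7, ….
On crash: c+5=h, r+6=x, a+7=h, s+8=a, h+9=q.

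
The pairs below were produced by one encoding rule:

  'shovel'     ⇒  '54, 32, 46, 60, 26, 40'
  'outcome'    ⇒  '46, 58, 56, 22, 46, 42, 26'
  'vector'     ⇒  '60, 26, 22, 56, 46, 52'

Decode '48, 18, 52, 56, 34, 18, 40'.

s(#19)→54 and h(#8)→32: differences scale by 2, so n = 2·pos + 16. The formula is n = 2×(alphabet index, a=1) + 16.
Undoing it on 48, 18, 52, 56, 34, 18, 40: 48→(48−16)÷2=16=p, 18→(18−16)÷2=1=a, 52→(52−16)÷2=18=r, 56→(56−16)÷2=20=t, 34→(34−16)÷2=9=i, 18→(18−16)÷2=1=a, 40→(40−16)÷2=12=l.

partial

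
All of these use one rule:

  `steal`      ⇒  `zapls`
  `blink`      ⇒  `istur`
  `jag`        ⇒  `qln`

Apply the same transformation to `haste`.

olzap

The shift depends on letter class: consonant s→z is +7, but vowel e→p is +11. Vowels shift forward by 11 and consonants shift forward by 7.
Applying it to haste: h(cons)+7=o, a(vowel)+11=l, s(cons)+7=z, t(cons)+7=a, e(vowel)+11=p.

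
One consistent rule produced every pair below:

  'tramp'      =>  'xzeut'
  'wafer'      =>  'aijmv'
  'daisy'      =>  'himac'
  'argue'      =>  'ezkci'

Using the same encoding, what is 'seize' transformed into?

Shifts by position in tramp: pos 0: t→x (+4), pos 1: r→z (+8), pos 2: a→e (+4), pos 3: m→u (+8) — repeating every 2. A repeating key of period 2 is used — shifts +4, +8 over and over.
Applying it to seize: s+4=w, e+8=m, i+4=m, z+8=h, e+4=i.

wmmhi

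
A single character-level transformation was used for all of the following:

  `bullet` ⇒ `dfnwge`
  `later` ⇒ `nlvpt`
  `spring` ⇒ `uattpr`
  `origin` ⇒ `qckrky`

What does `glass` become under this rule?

iwcdu

A repeating key of period 2 is used — shifts +2, +11 over and over.
On glass: g+2=i, l+11=w, a+2=c, s+11=d, s+2=u.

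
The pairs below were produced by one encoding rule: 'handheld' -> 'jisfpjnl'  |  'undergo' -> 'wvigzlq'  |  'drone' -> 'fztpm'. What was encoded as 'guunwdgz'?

employer

It's a Vigenère-style cipher with numeric key [2,8,5]: position i shifts by key[i mod 3].
Reversing it on guunwdgz: g−2=e, u−8=m, u−5=p, n−2=l, w−8=o, d−5=y, g−2=e, z−8=r.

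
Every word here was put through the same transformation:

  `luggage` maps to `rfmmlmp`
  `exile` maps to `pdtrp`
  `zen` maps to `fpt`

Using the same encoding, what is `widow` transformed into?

The rule splits by letter class: vowels +11, consonants +6.
For widow: w(cons)+6=c, i(vowel)+11=t, d(cons)+6=j, o(vowel)+11=z, w(cons)+6=c.

ctjzc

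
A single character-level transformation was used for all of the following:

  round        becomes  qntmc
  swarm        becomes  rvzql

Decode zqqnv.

Compare letters: r→q is +25, o→n is +25, u→t is +25 — a constant shift. It's a constant shift of +25 (ROT25).
Undoing it on zqqnv: z−25=a, q−25=r, q−25=r, n−25=o, v−25=w.

arrow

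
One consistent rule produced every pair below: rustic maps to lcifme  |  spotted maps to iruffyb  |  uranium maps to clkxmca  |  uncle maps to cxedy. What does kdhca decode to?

r(17)→l(11) and u(20)→c(2) fit y≡23x+10 (mod 26); the inverse of 23 mod 26 is 17. This is an affine cipher: with a=0,…,z=25, each position x becomes (23x+10) mod 26.
Undoing it on kdhca: k(10)→17·(10−10)≡0=a; d(3)→17·(3−10)≡11=l; h(7)→17·(7−10)≡1=b; c(2)→17·(2−10)≡20=u; a(0)→17·(0−10)≡12=m (all mod 26).

album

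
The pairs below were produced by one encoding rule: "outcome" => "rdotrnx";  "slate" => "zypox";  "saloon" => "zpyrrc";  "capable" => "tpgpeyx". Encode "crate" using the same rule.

tkpox

o(14)→r(17) and u(20)→d(3) fit y≡15x+15 (mod 26); the inverse of 15 mod 26 is 7. This is an affine cipher: with a=0,…,z=25, each position x becomes (15x+15) mod 26.
Applying it to crate: c(2)→15·2+15≡19=t; r(17)→15·17+15≡10=k; a(0)→15·0+15≡15=p; t(19)→15·19+15≡14=o; e(4)→15·4+15≡23=x (all mod 26).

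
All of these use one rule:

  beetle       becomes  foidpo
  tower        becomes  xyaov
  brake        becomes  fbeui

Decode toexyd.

Shifts by position in beetle: pos 0: b→f (+4), pos 1: e→o (+10), pos 2: e→i (+4), pos 3: t→d (+10) — repeating every 2. A repeating key of period 2 is used — shifts +4, +10 over and over.
Undoing it on toexyd: t−4=p, o−10=e, e−4=a, x−10=n, y−4=u, d−10=t.

peanut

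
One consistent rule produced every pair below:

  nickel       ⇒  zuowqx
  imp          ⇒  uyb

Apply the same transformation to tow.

Compare letters: n→z is +12, i→u is +12, c→o is +12 — a constant shift. Every letter moves 12 places later in the alphabet, wrapping around z→a.
On tow: t+12=f, o+12=a, w+12=i.

fai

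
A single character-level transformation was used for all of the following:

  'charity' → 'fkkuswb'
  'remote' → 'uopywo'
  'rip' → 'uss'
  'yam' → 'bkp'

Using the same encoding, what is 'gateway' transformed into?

The shift depends on letter class: consonant c→f is +3, but vowel a→k is +10. Vowels shift forward by 10 and consonants shift forward by 3.
Applying it to gateway: g(cons)+3=j, a(vowel)+10=k, t(cons)+3=w, e(vowel)+10=o, w(cons)+3=z, a(vowel)+10=k, y(cons)+3=b.

jkwozkb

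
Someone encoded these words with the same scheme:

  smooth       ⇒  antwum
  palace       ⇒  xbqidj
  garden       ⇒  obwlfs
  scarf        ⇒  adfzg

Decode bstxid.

trophy

Shifts by position in smooth: pos 0: s→a (+8), pos 1: m→n (+1), pos 2: o→t (+5), pos 3: o→w (+8), pos 4: t→u (+1), pos 5: h→m (+5) — repeating every 3. The shifts repeat in a cycle of length 3: positions 0,1,… shift by +8, +1, +5, then the pattern repeats.
Undoing it on bstxid: b−8=t, s−1=r, t−5=o, x−8=p, i−1=h, d−5=y.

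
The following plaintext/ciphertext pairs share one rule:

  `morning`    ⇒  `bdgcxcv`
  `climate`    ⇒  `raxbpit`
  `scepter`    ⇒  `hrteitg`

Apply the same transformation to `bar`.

qpg

It's a constant shift of +15 (ROT15).
For bar: b+15=q, a+15=p, r+15=g.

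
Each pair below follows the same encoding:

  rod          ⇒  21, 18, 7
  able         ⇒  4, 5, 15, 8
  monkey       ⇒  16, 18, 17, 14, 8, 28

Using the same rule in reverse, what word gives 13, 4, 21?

r is letter #18 and maps to 21: an offset of 3. Each letter is replaced by its alphabet position (a=1..z=26) + 3.
Undoing it on 13, 4, 21: 13→(13−3)÷1=10=j, 4→(4−3)÷1=1=a, 21→(21−3)÷1=18=r.

jar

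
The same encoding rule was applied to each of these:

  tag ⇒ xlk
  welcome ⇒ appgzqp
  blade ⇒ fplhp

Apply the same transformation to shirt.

wltvx

Two shifts are in play — +11 for a/e/i/o/u, +4 for every other letter.
For shirt: s(cons)+4=w, h(cons)+4=l, i(vowel)+11=t, r(cons)+4=v, t(cons)+4=x.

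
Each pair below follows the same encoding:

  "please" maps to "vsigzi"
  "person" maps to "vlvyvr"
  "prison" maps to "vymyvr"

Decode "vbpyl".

pulse

Shifts by position in please: pos 0: p→v (+6), pos 1: l→s (+7), pos 2: e→i (+4), pos 3: a→g (+6), pos 4: s→z (+7), pos 5: e→i (+4) — repeating every 3. It's a Vigenère-style cipher with numeric key [6,7,4]: position i shifts by key[i mod 3].
Undoing it on vbpyl: v−6=p, b−7=u, p−4=l, y−6=s, l−7=e.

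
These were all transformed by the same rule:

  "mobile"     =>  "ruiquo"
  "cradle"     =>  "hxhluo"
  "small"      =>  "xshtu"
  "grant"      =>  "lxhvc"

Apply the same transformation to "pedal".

ukkiu

In mobile: m→r is +5, o→u is +6, b→i is +7, i→q is +8 — the shift increases by 1 each position. Letter i (0-indexed) is shifted by i+5, so successive shifts are 5, 6, 7, ….
Applying it to pedal: p+5=u, e+6=k, d+7=k, a+8=i, l+9=u.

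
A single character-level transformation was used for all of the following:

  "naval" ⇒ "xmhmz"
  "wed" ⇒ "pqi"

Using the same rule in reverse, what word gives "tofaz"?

notch

Read the word backwards and shift each letter +12.
Undoing it on tofaz: shift back: t−12=h, o−12=c, f−12=t, a−12=o, z−12=n → hcton; then reverse → notch.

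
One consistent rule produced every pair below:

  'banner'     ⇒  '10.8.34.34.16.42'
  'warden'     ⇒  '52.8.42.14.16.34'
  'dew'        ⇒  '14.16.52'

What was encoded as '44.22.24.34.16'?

shine

b(#2)→10 and a(#1)→8: differences scale by 2, so n = 2·pos + 6. Each letter becomes 2×(its alphabet position, a=1..z=26) + 6.
Decoding 44.22.24.34.16: 44→(44−6)÷2=19=s, 22→(22−6)÷2=8=h, 24→(24−6)÷2=9=i, 34→(34−6)÷2=14=n, 16→(16−6)÷2=5=e.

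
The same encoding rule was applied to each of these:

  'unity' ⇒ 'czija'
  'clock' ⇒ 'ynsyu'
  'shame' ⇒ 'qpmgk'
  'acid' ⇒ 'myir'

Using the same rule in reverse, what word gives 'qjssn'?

Each letter's alphabet position (a=0..z=25) is mapped through 19·x+12 mod 26 — an affine cipher.
Reversing it on qjssn: q(16)→11·(16−12)≡18=s; j(9)→11·(9−12)≡19=t; s(18)→11·(18−12)≡14=o; s(18)→11·(18−12)≡14=o; n(13)→11·(13−12)≡11=l (all mod 26).

stool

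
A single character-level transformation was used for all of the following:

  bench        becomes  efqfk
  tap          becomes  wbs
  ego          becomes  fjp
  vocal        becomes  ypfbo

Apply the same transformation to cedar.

The shift depends on letter class: consonant b→e is +3, but vowel e→f is +1. Two shifts are in play — +1 for a/e/i/o/u, +3 for every other letter.
Applying it to cedar: c(cons)+3=f, e(vowel)+1=f, d(cons)+3=g, a(vowel)+1=b, r(cons)+3=u.

ffgbu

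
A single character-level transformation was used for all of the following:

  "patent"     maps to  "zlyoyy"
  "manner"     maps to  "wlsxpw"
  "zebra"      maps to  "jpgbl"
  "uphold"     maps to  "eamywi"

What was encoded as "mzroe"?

comet

Shifts by position in patent: pos 0: p→z (+10), pos 1: a→l (+11), pos 2: t→y (+5), pos 3: e→o (+10), pos 4: n→y (+11), pos 5: t→y (+5) — repeating every 3. A repeating key of period 3 is used — shifts +10, +11, +5 over and over.
Reversing it on mzroe: m−10=c, z−11=o, r−5=m, o−10=e, e−11=t.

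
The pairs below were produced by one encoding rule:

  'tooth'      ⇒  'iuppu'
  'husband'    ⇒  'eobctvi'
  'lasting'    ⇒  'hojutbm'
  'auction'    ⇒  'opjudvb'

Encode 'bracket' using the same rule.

The output letters match the input read backwards, each shifted +1: tooth reversed is htoot. The word is reversed, then every letter is shifted forward by 1.
Applying it to bracket: reverse → tekcarb; then shift: t+1=u, e+1=f, k+1=l, c+1=d, a+1=b, r+1=s, b+1=c.

ufldbsc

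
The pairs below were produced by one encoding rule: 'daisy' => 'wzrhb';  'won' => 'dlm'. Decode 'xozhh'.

This is the alphabet-reversal cipher (Atbash): a becomes z, b becomes y, etc.
Decoding xozhh: x↔c, o↔l, z↔a, h↔s, h↔s.

class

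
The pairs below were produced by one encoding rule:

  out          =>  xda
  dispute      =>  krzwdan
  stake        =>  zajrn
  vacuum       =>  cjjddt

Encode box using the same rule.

ixe

The shift depends on letter class: consonant t→a is +7, but vowel o→x is +9. The rule splits by letter class: vowels +9, consonants +7.
On box: b(cons)+7=i, o(vowel)+9=x, x(cons)+7=e.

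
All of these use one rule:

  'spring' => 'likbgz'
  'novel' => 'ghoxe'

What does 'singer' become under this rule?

lbgzxk

Compare letters: s→l is +19, p→i is +19, r→k is +19 — a constant shift. Every letter moves 19 places later in the alphabet, wrapping around z→a.
For singer: s+19=l, i+19=b, n+19=g, g+19=z, e+19=x, r+19=k.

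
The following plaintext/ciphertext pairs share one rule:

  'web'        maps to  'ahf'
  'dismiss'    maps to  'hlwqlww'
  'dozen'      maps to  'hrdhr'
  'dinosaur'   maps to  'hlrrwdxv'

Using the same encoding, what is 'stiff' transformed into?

wxljj

The shift depends on letter class: consonant w→a is +4, but vowel e→h is +3. The rule splits by letter class: vowels +3, consonants +4.
On stiff: s(cons)+4=w, t(cons)+4=x, i(vowel)+3=l, f(cons)+4=j, f(cons)+4=j.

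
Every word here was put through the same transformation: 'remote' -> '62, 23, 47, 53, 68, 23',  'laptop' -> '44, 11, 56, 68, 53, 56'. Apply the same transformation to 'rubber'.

r(#18)→62 and e(#5)→23: differences scale by 3, so n = 3·pos + 8. With a=1..z=26, the number is 3·pos + 8.
For rubber: r=18→62, u=21→71, b=2→14, b=2→14, e=5→23, r=18→62.

62, 71, 14, 14, 23, 62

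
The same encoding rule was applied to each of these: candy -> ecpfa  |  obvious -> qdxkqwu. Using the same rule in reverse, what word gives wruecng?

Compare letters: c→e is +2, a→c is +2, n→p is +2 — a constant shift. Each letter is shifted forward by 2 in the alphabet (a Caesar shift of +2).
Undoing it on wruecng: w−2=u, r−2=p, u−2=s, e−2=c, c−2=a, n−2=l, g−2=e.

upscale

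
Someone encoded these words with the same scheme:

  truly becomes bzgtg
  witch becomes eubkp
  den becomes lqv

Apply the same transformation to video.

The shift depends on letter class: consonant t→b is +8, but vowel u→g is +12. Vowels shift forward by 12 and consonants shift forward by 8.
On video: v(cons)+8=d, i(vowel)+12=u, d(cons)+8=l, e(vowel)+12=q, o(vowel)+12=a.

dulqa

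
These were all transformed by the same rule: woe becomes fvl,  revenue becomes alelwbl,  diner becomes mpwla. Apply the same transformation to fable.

ohkul

The shift depends on letter class: consonant w→f is +9, but vowel o→v is +7. Vowels shift forward by 7 and consonants shift forward by 9.
Applying it to fable: f(cons)+9=o, a(vowel)+7=h, b(cons)+9=k, l(cons)+9=u, e(vowel)+7=l.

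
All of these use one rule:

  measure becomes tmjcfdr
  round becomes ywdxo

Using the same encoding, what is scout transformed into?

Letter i (0-indexed) is shifted by i+7, so successive shifts are 7, 8, 9, ….
For scout: s+7=z, c+8=k, o+9=x, u+10=e, t+11=e.

zkxee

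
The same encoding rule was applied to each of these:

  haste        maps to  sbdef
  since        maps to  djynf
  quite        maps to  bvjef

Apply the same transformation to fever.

qfgfc

The shift depends on letter class: consonant h→s is +11, but vowel a→b is +1. The rule splits by letter class: vowels +1, consonants +11.
On fever: f(cons)+11=q, e(vowel)+1=f, v(cons)+11=g, e(vowel)+1=f, r(cons)+11=c.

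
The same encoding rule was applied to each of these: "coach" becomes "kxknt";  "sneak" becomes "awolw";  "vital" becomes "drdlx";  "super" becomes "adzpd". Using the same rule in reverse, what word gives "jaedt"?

brush

In coach: c→k is +8, o→x is +9, a→k is +10, c→n is +11 — the shift increases by 1 each position. The shift increases by 1 at each position, starting from +8: 8, 9, 10, ….
Undoing it on jaedt: j−8=b, a−9=r, e−10=u, d−11=s, t−12=h.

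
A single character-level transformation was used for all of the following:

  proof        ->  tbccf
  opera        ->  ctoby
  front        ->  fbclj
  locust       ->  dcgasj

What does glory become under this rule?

p(15)→t(19) and r(17)→b(1) fit y≡17x+24 (mod 26); the inverse of 17 mod 26 is 23. Treating letters as 0–25, the rule is x ↦ 17x + 24 (mod 26).
Applying it to glory: g(6)→17·6+24≡22=w; l(11)→17·11+24≡3=d; o(14)→17·14+24≡2=c; r(17)→17·17+24≡1=b; y(24)→17·24+24≡16=q (all mod 26).

wdcbq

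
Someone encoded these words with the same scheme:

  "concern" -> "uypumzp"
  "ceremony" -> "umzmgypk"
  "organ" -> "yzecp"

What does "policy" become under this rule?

Each letter's alphabet position (a=0..z=25) is mapped through 9·x+2 mod 26 — an affine cipher.
On policy: p(15)→9·15+2≡7=h; o(14)→9·14+2≡24=y; l(11)→9·11+2≡23=x; i(8)→9·8+2≡22=w; c(2)→9·2+2≡20=u; y(24)→9·24+2≡10=k (all mod 26).

hyxwuk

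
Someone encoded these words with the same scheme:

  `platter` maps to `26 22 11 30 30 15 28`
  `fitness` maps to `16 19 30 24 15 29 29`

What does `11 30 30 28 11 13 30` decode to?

p is letter #16 and maps to 26: an offset of 10. Letters become their 1-based position plus 10 (so a→11, b→12, …).
Decoding 11 30 30 28 11 13 30: 11→(11−10)÷1=1=a, 30→(30−10)÷1=20=t, 30→(30−10)÷1=20=t, 28→(28−10)÷1=18=r, 11→(11−10)÷1=1=a, 13→(13−10)÷1=3=c, 30→(30−10)÷1=20=t.

attract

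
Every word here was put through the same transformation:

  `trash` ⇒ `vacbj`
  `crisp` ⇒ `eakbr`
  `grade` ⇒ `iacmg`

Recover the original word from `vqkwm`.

A repeating key of period 2 is used — shifts +2, +9 over and over.
Reversing it on vqkwm: v−2=t, q−9=h, k−2=i, w−9=n, m−2=k.

think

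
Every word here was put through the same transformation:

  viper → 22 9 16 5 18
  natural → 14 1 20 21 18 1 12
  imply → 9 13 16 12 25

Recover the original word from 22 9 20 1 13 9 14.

vitamin

v is letter #22 and maps to 22: an offset of 0. Each letter is replaced by its alphabet position (a=1, b=2, …, z=26).
Decoding 22 9 20 1 13 9 14: 22=v, 9=i, 20=t, 1=a, 13=m, 9=i, 14=n.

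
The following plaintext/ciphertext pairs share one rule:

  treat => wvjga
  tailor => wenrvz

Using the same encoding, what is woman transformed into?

Letter i (0-indexed) is shifted by i+3, so successive shifts are 3, 4, 5, ….
On woman: w+3=z, o+4=s, m+5=r, a+6=g, n+7=u.

zsrgu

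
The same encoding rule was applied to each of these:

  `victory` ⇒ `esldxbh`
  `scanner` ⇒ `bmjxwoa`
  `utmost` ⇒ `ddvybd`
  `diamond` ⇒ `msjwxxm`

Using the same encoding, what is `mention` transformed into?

vowdryw

Shifts by position in victory: pos 0: v→e (+9), pos 1: i→s (+10), pos 2: c→l (+9), pos 3: t→d (+10) — repeating every 2. It's a Vigenère-style cipher with numeric key [9,10]: position i shifts by key[i mod 2].
For mention: m+9=v, e+10=o, n+9=w, t+10=d, i+9=r, o+10=y, n+9=w.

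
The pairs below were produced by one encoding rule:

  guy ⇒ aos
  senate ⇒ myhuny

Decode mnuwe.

stack

It's a constant shift of +20 (ROT20).
Undoing it on mnuwe: m−20=s, n−20=t, u−20=a, w−20=c, e−20=k.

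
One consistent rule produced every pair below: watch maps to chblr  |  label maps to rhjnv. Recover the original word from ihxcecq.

In watch: w→c is +6, a→h is +7, t→b is +8, c→l is +9 — the shift increases by 1 each position. Each letter shifts forward by (position + 6), i.e. 6, 7, 8, … — the shift grows by one for each successive letter.
Reversing it on ihxcecq: i−6=c, h−7=a, x−8=p, c−9=t, e−10=u, c−11=r, q−12=e.

capture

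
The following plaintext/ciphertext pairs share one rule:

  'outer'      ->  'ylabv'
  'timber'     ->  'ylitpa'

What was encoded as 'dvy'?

row

Two steps: reverse the string, then apply a Caesar shift of +7.
Decoding dvy: shift back: d−7=w, v−7=o, y−7=r → wor; then reverse → row.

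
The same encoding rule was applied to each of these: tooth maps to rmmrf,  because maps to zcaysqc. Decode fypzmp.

harbor

Compare letters: t→r is +24, o→m is +24, o→m is +24 — a constant shift. It's a constant shift of +24 (ROT24).
Decoding fypzmp: f−24=h, y−24=a, p−24=r, z−24=b, m−24=o, p−24=r.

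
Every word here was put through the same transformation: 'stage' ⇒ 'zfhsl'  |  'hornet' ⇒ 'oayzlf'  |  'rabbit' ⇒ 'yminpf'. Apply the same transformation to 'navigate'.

It's a Vigenère-style cipher with numeric key [7,12]: position i shifts by key[i mod 2].
For navigate: n+7=u, a+12=m, v+7=c, i+12=u, g+7=n, a+12=m, t+7=a, e+12=q.

umcunmaq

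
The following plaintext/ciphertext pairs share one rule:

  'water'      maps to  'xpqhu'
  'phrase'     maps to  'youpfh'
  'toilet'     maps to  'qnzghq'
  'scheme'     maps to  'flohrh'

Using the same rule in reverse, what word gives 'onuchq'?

hornet

Treating letters as 0–25, the rule is x ↦ 11x + 15 (mod 26).
Reversing it on onuchq: o(14)→19·(14−15)≡7=h; n(13)→19·(13−15)≡14=o; u(20)→19·(20−15)≡17=r; c(2)→19·(2−15)≡13=n; h(7)→19·(7−15)≡4=e; q(16)→19·(16−15)≡19=t (all mod 26).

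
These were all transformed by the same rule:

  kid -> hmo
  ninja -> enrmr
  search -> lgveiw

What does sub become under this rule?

The output letters match the input read backwards, each shifted +4: kid reversed is dik. Two steps: reverse the string, then apply a Caesar shift of +4.
Applying it to sub: reverse → bus; then shift: b+4=f, u+4=y, s+4=w.

fyw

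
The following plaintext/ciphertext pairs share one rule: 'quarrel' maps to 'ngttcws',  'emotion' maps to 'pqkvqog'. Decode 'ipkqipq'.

ongoing

The output letters match the input read backwards, each shifted +2: quarrel reversed is lerrauq. Two steps: reverse the string, then apply a Caesar shift of +2.
Reversing it on ipkqipq: shift back: i−2=g, p−2=n, k−2=i, q−2=o, i−2=g, p−2=n, q−2=o → gniogno; then reverse → ongoing.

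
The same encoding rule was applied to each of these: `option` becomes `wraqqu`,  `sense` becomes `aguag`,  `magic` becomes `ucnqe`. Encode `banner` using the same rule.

jcuvgy

Shifts by position in option: pos 0: o→w (+8), pos 1: p→r (+2), pos 2: t→a (+7), pos 3: i→q (+8), pos 4: o→q (+2), pos 5: n→u (+7) — repeating every 3. The shifts repeat in a cycle of length 3: positions 0,1,… shift by +8, +2, +7, then the pattern repeats.
Applying it to banner: b+8=j, a+2=c, n+7=u, n+8=v, e+2=g, r+7=y.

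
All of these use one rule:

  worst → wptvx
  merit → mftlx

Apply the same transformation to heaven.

In worst: w→w is +0, o→p is +1, r→t is +2, s→v is +3 — the shift increases by 1 each position. Letter i (0-indexed) is shifted by i+0, so successive shifts are 0, 1, 2, ….
For heaven: h+0=h, e+1=f, a+2=c, v+3=y, e+4=i, n+5=s.

hfcyis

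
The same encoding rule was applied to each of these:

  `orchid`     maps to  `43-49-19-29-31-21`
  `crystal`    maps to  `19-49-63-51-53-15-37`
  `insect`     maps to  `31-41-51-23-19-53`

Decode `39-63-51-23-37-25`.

o(#15)→43 and r(#18)→49: differences scale by 2, so n = 2·pos + 13. With a=1..z=26, the number is 2·pos + 13.
Decoding 39-63-51-23-37-25: 39→(39−13)÷2=13=m, 63→(63−13)÷2=25=y, 51→(51−13)÷2=19=s, 23→(23−13)÷2=5=e, 37→(37−13)÷2=12=l, 25→(25−13)÷2=6=f.

myself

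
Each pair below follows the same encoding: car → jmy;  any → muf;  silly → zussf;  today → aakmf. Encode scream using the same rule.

zjyqmt

The shift depends on letter class: consonant c→j is +7, but vowel a→m is +12. The rule splits by letter class: vowels +12, consonants +7.
On scream: s(cons)+7=z, c(cons)+7=j, r(cons)+7=y, e(vowel)+12=q, a(vowel)+12=m, m(cons)+7=t.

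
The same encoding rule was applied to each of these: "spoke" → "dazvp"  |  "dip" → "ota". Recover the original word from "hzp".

Compare letters: s→d is +11, p→a is +11, o→z is +11 — a constant shift. Every letter moves 11 places later in the alphabet, wrapping around z→a.
Decoding hzp: h−11=w, z−11=o, p−11=e.

woe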